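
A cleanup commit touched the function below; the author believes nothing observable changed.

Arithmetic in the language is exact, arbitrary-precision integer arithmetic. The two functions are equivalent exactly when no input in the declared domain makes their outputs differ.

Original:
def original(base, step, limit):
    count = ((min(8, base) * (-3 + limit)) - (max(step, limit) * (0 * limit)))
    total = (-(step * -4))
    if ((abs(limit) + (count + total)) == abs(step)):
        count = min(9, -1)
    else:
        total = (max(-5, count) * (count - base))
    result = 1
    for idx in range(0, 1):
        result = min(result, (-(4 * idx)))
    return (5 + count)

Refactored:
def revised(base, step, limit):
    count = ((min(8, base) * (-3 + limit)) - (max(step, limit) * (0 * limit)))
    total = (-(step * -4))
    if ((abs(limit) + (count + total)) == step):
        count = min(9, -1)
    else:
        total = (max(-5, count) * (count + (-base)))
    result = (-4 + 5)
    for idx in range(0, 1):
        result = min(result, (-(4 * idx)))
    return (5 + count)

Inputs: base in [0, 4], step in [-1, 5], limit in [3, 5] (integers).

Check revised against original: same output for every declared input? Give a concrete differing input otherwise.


Not equivalent: base=0, step=-1, limit=3 separates them (5 vs 4).
original: count := 0 | total := -4 | ((abs(limit) + (count + total)) == abs(step)): false | total := 0 | result := 1 | iter idx=0: | result := 0 | result 5
revised: count := 0 | total := -4 | ((abs(limit) + (count + total)) == step): true | count := -1 | result := 1 | iter idx=0: | result := 0 | result 4
verdict: not equivalent; witness: base=0, step=-1, limit=3


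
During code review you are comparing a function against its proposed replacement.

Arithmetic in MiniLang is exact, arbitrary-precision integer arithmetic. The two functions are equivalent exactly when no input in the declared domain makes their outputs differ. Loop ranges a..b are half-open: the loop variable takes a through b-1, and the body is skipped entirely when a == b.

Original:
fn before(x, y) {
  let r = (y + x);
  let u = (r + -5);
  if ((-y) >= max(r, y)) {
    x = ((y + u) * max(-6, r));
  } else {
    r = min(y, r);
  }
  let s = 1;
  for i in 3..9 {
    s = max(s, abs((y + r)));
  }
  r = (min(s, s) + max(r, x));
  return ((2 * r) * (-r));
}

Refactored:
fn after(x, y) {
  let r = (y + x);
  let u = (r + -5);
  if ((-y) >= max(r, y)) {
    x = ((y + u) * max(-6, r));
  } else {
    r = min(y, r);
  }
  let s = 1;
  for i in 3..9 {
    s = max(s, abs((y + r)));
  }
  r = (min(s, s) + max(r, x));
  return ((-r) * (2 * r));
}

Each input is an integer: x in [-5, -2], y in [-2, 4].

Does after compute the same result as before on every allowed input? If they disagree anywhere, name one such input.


Reading the diff, among the changes: same computation, different form.
As a probe, take x=-4, y=0: before runs r = -4; u = -9; ((-y) >= max(r, y)) -> true; x = 36; s = 1; [i=3]; s = 4; [i=4]; s = 4; [i=5]; s = 4; [i=6]; s = 4; [i=7]; s = 4; [i=8]; s = 4; r = 40; return -3200; after runs r = -4; u = -9; ((-y) >= max(r, y)) -> true; x = 36; s = 1; [i=3]; s = 4; [i=4]; s = 4; [i=5]; s = 4; [i=6]; s = 4; [i=7]; s = 4; [i=8]; s = 4; r = 40; return -3200; both end at -3200.
An exhaustive pass over the 28 declared inputs shows identical outputs.
verdict: equivalent


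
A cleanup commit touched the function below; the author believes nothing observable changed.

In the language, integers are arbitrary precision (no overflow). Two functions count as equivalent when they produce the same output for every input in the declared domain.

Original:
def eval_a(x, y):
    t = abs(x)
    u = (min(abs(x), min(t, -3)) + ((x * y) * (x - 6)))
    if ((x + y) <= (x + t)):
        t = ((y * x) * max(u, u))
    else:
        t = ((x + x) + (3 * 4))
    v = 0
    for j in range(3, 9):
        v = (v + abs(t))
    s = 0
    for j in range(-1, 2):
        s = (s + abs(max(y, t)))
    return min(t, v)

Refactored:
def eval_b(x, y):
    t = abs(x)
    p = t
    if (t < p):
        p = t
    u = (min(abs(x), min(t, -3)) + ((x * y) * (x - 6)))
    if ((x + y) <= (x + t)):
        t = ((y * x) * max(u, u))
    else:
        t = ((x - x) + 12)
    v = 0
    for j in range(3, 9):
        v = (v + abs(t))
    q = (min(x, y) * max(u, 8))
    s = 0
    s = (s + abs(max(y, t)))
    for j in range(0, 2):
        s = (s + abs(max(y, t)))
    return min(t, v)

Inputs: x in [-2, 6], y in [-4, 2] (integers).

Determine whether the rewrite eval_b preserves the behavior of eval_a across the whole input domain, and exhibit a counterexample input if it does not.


The rewrite breaks on x=-1, y=2, where the results are 10 and 12.
eval_a: t := 1 | u := 11 | ((x + y) <= (x + t)): false | t := 10 | v := 0 | iter j=3: | v := 10 | iter j=4: | v := 20 | iter j=5: | v := 30 | iter j=6: | v := 40 | iter j=7: | v := 50 | iter j=8: | v := 60 | s := 0 | iter j=-1: | s := 10 | iter j=0: | s := 20 | iter j=1: | s := 30 | result 10
eval_b: t := 1 | p := 1 | (t < p): false | u := 11 | ((x + y) <= (x + t)): false | t := 12 | v := 0 | iter j=3: | v := 12 | iter j=4: | v := 24 | iter j=5: | v := 36 | iter j=6: | v := 48 | iter j=7: | v := 60 | iter j=8: | v := 72 | q := -11 | s := 0 | s := 12 | iter j=0: | s := 24 | iter j=1: | s := 36 | result 12
verdict: not equivalent; witness: x=-1, y=2


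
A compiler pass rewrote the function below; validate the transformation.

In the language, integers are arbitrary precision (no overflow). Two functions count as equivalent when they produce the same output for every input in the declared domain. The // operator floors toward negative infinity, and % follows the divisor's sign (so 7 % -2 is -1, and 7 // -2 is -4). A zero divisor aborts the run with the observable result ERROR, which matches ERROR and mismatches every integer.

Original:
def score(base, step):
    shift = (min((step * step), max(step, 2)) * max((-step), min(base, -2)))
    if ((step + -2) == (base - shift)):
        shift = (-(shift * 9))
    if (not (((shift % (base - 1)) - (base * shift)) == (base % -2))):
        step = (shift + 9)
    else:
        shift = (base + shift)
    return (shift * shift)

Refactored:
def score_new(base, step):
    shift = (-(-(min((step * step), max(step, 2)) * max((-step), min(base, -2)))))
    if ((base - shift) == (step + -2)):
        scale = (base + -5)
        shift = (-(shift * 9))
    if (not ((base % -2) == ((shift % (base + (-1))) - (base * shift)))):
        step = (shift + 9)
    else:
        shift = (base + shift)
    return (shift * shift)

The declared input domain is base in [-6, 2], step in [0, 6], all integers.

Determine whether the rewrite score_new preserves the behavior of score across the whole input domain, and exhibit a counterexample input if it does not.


Comparing the listings, the differences include: constant usage differs, local variable names differ, arithmetic usage differs, statement counts differ.
Tracing base=-3, step=4: score: shift := -12 | ((step + -2) == (base - shift)): false | (not (((shift % (base - 1)) - (base * shift)) == (base % -2))): true | step := -3 | result 144 | score_new: shift := -12 | ((base - shift) == (step + -2)): false | (not ((base % -2) == ((shift % (base + (-1))) - (base * shift)))): true | step := -3 | result 144 — matching result 144.
Across all 63 domain points the two functions coincide.
verdict: equivalent


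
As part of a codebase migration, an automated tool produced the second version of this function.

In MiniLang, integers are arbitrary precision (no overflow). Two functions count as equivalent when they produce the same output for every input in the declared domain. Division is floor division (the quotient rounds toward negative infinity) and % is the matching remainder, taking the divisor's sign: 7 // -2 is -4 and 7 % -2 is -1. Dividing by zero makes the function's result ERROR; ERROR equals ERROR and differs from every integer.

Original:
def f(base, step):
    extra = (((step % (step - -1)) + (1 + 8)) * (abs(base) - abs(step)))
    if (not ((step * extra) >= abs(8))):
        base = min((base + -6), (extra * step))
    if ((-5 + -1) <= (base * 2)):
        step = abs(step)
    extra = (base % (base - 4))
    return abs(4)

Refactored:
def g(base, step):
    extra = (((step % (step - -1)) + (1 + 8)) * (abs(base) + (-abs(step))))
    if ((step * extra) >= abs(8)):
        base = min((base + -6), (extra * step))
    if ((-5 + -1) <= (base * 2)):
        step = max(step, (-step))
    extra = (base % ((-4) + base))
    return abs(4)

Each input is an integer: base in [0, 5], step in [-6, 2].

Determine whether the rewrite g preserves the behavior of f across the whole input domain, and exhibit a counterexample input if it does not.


Input base=4, step=-6: ERROR from f versus 4 from g.
verdict: not equivalent; witness: base=4, step=-6


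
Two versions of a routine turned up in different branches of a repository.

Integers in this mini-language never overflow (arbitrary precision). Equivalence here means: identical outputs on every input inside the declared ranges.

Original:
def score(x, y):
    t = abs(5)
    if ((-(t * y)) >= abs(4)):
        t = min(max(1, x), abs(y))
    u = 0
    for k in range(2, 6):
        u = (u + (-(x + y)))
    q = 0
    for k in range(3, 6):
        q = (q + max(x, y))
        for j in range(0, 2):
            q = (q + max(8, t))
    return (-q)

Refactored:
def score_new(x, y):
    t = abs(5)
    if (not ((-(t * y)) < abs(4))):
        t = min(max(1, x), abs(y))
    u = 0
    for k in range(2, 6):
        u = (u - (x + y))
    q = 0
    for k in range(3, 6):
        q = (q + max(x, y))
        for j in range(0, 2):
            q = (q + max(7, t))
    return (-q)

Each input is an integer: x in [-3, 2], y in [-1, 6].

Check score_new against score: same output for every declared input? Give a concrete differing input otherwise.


The rewrite breaks on x=-3, y=-1, where the results are -45 and -39.
score: t=5, then ((-(t * y)) >= abs(4)) is true, then t=1, then u=0, then (k=2), then u=4, then (k=3), then u=8, then (k=4), then u=12, then (k=5), then u=16, then q=0, then (k=3), then q=-1, then (j=0), then q=7, then (j=1), then q=15, then (k=4), then q=14, then (j=0), then q=22, then (j=1), then q=30, then (k=5), then q=29, then (j=0), then q=37, then (j=1), then q=45, then returns -45
score_new: t=5, then (not ((-(t * y)) < abs(4))) is true, then t=1, then u=0, then (k=2), then u=4, then (k=3), then u=8, then (k=4), then u=12, then (k=5), then u=16, then q=0, then (k=3), then q=-1, then (j=0), then q=6, then (j=1), then q=13, then (k=4), then q=12, then (j=0), then q=19, then (j=1), then q=26, then (k=5), then q=25, then (j=0), then q=32, then (j=1), then q=39, then returns -39
verdict: not equivalent; witness: x=-3, y=-1


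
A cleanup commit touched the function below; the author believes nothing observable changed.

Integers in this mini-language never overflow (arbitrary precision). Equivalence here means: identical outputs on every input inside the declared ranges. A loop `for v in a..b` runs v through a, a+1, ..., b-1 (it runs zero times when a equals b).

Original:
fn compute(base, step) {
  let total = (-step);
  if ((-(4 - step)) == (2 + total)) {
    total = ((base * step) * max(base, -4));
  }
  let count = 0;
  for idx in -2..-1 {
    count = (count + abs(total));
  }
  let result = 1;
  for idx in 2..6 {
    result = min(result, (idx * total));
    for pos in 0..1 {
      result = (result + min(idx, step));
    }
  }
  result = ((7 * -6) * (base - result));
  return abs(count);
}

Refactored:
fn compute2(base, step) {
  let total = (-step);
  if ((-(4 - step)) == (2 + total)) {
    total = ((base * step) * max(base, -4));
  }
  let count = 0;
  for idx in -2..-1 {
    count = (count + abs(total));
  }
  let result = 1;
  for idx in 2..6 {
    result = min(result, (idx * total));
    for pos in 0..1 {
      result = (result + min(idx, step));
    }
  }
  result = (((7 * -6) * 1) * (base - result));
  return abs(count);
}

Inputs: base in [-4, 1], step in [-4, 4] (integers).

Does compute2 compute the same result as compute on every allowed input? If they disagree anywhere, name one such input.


The two versions differ — the changes include arithmetic usage differs, constant usage differs.
Spot check at base=-2, step=-1 — compute: total = 1; ((-(4 - step)) == (2 + total)) -> false; count = 0; [idx=-2]; count = 1; result = 1; [idx=2]; result = 1; [pos=0]; result = 0; [idx=3]; result = 0; [pos=0]; result = -1; [idx=4]; result = -1; [pos=0]; result = -2; [idx=5]; result = -2; [pos=0]; result = -3; result = -42; return 1. compute2: total = 1; ((-(4 - step)) == (2 + total)) -> false; count = 0; [idx=-2]; count = 1; result = 1; [idx=2]; result = 1; [pos=0]; result = 0; [idx=3]; result = 0; [pos=0]; result = -1; [idx=4]; result = -1; [pos=0]; result = -2; [idx=5]; result = -2; [pos=0]; result = -3; result = -42; return 1. Both give 1.
Every one of the 54 inputs gives matching results.
verdict: equivalent


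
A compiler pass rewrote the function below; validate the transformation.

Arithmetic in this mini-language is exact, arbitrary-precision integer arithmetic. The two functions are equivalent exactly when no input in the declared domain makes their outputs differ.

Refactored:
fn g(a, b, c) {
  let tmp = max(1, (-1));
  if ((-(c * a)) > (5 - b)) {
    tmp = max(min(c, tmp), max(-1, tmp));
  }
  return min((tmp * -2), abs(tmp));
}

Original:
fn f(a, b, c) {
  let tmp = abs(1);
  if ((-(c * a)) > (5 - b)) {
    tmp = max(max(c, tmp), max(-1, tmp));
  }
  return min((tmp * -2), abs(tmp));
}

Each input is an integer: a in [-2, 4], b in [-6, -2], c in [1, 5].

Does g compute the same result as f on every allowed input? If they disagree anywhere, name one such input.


Run the pair on a=-2, b=-4, c=5.
f: tmp := 1 | ((-(c * a)) > (5 - b)): true | tmp := 5 | result -10
g: tmp := 1 | ((-(c * a)) > (5 - b)): true | tmp := 1 | result -2
-10 against -2: the behavior changed.
verdict: not equivalent; witness: a=-2, b=-4, c=5


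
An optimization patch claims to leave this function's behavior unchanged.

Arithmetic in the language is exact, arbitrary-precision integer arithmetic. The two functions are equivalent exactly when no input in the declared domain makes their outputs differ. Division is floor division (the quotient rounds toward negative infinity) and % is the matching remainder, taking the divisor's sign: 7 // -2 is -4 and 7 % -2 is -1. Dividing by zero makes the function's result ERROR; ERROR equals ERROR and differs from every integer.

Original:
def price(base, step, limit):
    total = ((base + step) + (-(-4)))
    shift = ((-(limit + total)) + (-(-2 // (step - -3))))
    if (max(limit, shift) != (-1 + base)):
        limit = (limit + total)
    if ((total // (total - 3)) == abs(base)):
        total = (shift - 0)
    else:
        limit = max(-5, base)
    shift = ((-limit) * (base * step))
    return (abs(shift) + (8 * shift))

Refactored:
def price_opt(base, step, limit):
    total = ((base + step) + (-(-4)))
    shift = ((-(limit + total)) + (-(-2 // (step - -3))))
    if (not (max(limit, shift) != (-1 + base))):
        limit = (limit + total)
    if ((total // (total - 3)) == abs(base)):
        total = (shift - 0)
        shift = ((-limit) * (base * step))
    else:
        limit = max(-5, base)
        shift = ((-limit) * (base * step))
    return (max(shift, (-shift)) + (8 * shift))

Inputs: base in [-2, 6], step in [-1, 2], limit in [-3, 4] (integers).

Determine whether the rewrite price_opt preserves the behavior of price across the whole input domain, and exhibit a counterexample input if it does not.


Run the pair on base=1, step=2, limit=-3.
price: total := 7 | shift := -3 | (max(limit, shift) != (-1 + base)): true | limit := 4 | ((total // (total - 3)) == abs(base)): true | total := -3 | shift := -8 | result -56
price_opt: total := 7 | shift := -3 | (not (max(limit, shift) != (-1 + base))): false | ((total // (total - 3)) == abs(base)): true | total := -3 | shift := 6 | result 54
-56 vs 54 — the two versions disagree here.
verdict: not equivalent; witness: base=1, step=2, limit=-3


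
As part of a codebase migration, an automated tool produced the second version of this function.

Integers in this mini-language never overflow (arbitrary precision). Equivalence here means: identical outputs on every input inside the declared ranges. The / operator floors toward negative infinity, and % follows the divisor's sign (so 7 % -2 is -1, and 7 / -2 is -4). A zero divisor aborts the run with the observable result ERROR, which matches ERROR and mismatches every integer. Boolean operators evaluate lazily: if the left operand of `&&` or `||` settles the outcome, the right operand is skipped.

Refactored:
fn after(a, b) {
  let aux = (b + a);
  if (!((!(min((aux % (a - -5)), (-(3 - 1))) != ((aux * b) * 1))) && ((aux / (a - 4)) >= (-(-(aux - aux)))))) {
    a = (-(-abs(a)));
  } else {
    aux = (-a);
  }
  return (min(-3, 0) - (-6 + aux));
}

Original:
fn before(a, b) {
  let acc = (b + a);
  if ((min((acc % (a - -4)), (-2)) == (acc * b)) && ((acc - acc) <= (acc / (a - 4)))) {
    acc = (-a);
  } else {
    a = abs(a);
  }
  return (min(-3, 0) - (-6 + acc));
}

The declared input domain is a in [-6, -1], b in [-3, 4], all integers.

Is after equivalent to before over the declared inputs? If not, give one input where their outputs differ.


The rewrite breaks on a=-5, b=-3, where the results are 11 and ERROR.
before: acc becomes -8; next ((min((acc % (a - -4)), (-2)) == (acc * b)) && ((acc - acc) <= (acc / (a - 4)))) evaluates to false; next a becomes 5; next final value 11
after: aux becomes -8; next hits division by zero so the output is ERROR
verdict: not equivalent; witness: a=-5, b=-3


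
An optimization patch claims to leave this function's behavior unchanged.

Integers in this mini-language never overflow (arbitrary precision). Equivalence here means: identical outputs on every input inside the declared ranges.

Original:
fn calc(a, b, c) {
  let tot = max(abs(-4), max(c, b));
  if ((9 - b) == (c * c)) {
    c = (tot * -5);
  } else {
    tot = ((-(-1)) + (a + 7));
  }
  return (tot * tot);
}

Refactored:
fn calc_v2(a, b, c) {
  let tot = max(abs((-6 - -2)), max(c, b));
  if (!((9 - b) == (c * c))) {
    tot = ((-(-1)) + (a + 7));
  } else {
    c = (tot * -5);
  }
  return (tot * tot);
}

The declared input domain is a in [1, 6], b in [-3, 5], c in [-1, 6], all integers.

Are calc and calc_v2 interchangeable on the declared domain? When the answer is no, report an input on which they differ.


Comparing the listings, the differences include: constant usage differs; and boolean connective usage differs; and arithmetic usage differs.
Spot check at a=5, b=3, c=3 — calc: tot = 4; ((9 - b) == (c * c)) -> false; tot = 13; return 169. calc_v2: tot = 4; (!((9 - b) == (c * c))) -> true; tot = 13; return 169. Both give 169.
Across all 432 domain points the two functions coincide.
verdict: equivalent


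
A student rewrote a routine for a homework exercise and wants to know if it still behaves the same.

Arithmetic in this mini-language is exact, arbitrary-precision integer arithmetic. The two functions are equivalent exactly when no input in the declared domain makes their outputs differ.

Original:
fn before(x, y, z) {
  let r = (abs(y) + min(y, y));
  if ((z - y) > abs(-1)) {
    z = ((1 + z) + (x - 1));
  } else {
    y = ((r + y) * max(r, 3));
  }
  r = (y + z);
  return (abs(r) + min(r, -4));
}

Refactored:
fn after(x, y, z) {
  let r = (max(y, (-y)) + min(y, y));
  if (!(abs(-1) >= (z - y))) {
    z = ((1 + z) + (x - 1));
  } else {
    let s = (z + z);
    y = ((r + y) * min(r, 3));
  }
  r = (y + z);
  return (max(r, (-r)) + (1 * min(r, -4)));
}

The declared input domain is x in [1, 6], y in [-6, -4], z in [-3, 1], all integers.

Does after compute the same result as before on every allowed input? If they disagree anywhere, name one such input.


Run the pair on x=1, y=-4, z=-3.
before: r=0, then ((z - y) > abs(-1)) is false, then y=-12, then r=-15, then returns 0
after: r=0, then (!(abs(-1) >= (z - y))) is false, then s=-6, then y=0, then r=-3, then returns -1
0 and -1 differ, so these are not the same function on this domain.
verdict: not equivalent; witness: x=1, y=-4, z=-3


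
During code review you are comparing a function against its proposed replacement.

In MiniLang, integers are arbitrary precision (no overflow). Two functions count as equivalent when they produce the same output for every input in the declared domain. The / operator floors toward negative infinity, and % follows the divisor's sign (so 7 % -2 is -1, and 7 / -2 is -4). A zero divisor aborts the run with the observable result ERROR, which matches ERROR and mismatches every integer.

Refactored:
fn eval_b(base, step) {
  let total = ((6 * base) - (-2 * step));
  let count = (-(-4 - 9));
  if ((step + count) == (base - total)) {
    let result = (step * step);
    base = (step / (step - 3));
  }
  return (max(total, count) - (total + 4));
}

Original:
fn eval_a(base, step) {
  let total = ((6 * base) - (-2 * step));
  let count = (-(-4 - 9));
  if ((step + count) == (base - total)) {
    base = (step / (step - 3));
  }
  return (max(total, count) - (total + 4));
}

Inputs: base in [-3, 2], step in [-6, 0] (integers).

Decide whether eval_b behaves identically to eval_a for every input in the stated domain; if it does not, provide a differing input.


The two versions differ — the changes include arithmetic usage differs; also local variable names differ; also statement counts differ.
Spot check at base=-2, step=-5 — eval_a: total becomes -22; next count becomes 13; next ((step + count) == (base - total)) evaluates to false; next final value 31. eval_b: total becomes -22; next count becomes 13; next ((step + count) == (base - total)) evaluates to false; next final value 31. Both give 31.
Sweeping the whole domain (42 inputs) finds no disagreement.
verdict: equivalent


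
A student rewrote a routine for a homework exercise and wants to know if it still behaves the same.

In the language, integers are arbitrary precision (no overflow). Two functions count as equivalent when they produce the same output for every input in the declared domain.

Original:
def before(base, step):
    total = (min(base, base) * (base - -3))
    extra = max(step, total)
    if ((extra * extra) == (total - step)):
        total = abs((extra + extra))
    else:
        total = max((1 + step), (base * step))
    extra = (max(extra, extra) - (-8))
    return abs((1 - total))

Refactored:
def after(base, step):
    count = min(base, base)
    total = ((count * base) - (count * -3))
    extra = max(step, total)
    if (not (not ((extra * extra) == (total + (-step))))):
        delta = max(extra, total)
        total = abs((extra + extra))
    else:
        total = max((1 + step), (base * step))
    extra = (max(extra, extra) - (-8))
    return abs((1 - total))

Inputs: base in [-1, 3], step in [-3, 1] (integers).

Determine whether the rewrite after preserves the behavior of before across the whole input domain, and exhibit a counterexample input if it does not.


Comparing the listings, the differences include: statement counts differ, and local variable names differ, and boolean connective usage differs, and min/max/abs usage differs, and arithmetic usage differs.
Tracing base=0, step=-1: before: total = 0; extra = 0; ((extra * extra) == (total - step)) -> false; total = 0; extra = 8; return 1 | after: count = 0; total = 0; extra = 0; (not (not ((extra * extra) == (total + (-step))))) -> false; total = 0; extra = 8; return 1 — matching result 1.
Across all 25 domain points the two functions coincide.
verdict: equivalent


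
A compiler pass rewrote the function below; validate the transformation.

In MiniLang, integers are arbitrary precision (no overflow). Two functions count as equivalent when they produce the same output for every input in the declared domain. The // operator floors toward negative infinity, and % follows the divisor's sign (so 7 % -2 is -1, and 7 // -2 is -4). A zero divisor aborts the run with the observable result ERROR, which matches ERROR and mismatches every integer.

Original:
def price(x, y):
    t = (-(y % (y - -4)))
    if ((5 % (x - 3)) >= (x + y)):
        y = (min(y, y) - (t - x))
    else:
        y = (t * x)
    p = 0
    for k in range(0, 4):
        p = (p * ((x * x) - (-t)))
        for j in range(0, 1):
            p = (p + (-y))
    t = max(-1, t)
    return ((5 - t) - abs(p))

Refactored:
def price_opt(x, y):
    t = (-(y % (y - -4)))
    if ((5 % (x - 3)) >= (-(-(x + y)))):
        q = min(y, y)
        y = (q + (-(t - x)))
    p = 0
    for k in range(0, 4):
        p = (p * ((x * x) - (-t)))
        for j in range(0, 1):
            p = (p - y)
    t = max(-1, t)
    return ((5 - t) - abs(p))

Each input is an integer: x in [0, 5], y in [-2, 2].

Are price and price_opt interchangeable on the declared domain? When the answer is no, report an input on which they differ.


Take x=0, y=2.
price: t = -2; ((5 % (x - 3)) >= (x + y)) -> false; y = 0; p = 0; [k=0]; p = 0; [j=0]; p = 0; [k=1]; p = 0; [j=0]; p = 0; [k=2]; p = 0; [j=0]; p = 0; [k=3]; p = 0; [j=0]; p = 0; t = -1; return 6
price_opt: t = -2; ((5 % (x - 3)) >= (-(-(x + y)))) -> false; p = 0; [k=0]; p = 0; [j=0]; p = -2; [k=1]; p = 4; [j=0]; p = 2; [k=2]; p = -4; [j=0]; p = -6; [k=3]; p = 12; [j=0]; p = 10; t = -1; return -4
6 against -4: the behavior changed.
verdict: not equivalent; witness: x=0, y=2


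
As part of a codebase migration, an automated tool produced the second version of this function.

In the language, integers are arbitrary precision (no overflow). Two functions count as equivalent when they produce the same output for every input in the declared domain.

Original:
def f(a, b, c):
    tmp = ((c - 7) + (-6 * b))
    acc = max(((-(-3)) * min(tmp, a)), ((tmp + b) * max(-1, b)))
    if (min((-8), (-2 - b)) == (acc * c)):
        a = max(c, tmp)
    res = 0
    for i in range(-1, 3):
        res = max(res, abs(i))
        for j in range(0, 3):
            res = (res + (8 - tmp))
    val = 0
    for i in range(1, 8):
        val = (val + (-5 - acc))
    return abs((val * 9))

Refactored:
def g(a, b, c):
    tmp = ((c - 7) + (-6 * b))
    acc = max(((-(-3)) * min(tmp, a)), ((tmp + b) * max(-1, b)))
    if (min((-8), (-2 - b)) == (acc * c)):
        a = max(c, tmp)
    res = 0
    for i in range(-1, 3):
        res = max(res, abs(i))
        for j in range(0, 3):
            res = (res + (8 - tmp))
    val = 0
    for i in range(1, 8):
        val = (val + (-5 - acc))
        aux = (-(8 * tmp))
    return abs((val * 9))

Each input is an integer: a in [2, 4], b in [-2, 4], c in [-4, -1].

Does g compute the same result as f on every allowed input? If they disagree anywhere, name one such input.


Changes here: local variable names differ, plus statement counts differ, plus constant usage differs, plus arithmetic usage differs; the full 84-point sweep finds no disagreement.
verdict: equivalent


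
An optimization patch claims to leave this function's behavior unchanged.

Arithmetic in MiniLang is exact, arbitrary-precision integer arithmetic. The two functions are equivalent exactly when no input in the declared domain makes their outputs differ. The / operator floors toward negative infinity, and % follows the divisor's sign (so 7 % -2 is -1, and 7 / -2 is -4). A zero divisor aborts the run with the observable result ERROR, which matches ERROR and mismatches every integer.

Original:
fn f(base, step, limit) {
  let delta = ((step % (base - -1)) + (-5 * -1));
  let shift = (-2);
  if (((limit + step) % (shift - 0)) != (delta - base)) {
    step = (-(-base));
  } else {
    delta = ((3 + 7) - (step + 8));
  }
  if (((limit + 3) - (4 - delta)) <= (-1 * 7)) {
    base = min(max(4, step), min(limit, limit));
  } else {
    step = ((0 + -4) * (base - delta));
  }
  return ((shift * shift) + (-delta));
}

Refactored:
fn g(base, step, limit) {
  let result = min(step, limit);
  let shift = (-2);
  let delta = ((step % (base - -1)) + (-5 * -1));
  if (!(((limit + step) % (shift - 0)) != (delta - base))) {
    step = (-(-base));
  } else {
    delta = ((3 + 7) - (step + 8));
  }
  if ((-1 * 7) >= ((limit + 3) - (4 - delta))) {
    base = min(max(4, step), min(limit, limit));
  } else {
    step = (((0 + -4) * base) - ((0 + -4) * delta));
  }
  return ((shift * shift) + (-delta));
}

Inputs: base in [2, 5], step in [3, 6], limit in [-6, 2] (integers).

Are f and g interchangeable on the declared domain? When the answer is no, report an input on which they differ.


There is a counterexample at base=2, step=3, limit=-6: -1 on one side, 5 on the other.
f: delta = 5; shift = -2; (((limit + step) % (shift - 0)) != (delta - base)) -> true; step = 2; (((limit + 3) - (4 - delta)) <= (-1 * 7)) -> false; step = 12; return -1
g: result = -6; shift = -2; delta = 5; (!(((limit + step) % (shift - 0)) != (delta - base))) -> false; delta = -1; ((-1 * 7) >= ((limit + 3) - (4 - delta))) -> true; base = -6; return 5
verdict: not equivalent; witness: base=2, step=3, limit=-6


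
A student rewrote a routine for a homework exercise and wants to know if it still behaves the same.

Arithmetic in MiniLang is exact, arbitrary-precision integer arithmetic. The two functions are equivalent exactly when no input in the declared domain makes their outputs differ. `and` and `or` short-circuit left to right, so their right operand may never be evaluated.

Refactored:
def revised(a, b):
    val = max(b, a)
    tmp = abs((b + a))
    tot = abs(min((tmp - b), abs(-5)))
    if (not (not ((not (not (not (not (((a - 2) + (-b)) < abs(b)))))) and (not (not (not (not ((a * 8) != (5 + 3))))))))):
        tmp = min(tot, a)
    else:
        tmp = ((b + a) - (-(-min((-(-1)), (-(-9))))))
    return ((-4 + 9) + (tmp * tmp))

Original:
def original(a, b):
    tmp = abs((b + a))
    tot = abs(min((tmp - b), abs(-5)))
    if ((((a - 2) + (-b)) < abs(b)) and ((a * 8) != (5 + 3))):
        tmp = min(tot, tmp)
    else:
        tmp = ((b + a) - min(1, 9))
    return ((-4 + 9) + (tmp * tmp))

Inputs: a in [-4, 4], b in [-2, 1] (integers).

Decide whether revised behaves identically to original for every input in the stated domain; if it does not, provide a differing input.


There is a counterexample at a=-4, b=-2: 30 on one side, 21 on the other.
original: tmp=6, then tot=5, then ((((a - 2) + (-b)) < abs(b)) and ((a * 8) != (5 + 3))) is true, then tmp=5, then returns 30
revised: val=-2, then tmp=6, then tot=5, then (not (not ((not (not (not (not (((a - 2) + (-b)) < abs(b)))))) and (not (not (not (not ((a * 8) != (5 + 3))))))))) is true, then tmp=-4, then returns 21
verdict: not equivalent; witness: a=-4, b=-2


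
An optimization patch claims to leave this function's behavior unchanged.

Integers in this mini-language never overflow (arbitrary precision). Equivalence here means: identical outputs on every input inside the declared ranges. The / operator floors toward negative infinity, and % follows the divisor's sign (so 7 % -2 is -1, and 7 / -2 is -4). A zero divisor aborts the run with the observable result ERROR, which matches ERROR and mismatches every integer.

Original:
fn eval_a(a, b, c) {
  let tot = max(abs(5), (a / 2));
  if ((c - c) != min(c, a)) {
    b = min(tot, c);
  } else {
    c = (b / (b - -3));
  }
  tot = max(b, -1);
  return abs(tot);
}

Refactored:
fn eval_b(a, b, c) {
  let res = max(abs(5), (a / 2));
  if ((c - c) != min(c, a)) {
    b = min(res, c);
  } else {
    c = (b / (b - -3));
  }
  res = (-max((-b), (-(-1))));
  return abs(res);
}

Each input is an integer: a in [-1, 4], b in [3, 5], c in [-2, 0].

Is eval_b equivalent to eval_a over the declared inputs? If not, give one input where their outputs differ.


Consider the input a=-1, b=3, c=-2.
eval_a: tot=5, then ((c - c) != min(c, a)) is true, then b=-2, then tot=-1, then returns 1
eval_b: res=5, then ((c - c) != min(c, a)) is true, then b=-2, then res=-2, then returns 2
1 != 2, so the rewrite changes behavior.
verdict: not equivalent; witness: a=-1, b=3, c=-2


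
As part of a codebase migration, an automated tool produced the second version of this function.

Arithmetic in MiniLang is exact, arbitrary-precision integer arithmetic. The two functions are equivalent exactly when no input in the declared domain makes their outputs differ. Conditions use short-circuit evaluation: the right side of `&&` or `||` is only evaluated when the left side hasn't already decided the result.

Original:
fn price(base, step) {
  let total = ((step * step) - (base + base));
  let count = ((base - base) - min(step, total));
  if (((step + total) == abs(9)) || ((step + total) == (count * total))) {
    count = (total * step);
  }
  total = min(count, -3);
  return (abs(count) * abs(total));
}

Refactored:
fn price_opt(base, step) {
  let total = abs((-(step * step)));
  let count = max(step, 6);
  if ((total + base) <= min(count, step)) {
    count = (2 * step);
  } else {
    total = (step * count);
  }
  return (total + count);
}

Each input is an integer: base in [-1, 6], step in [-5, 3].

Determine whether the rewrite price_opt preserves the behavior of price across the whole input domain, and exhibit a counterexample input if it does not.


Evaluate both at base=-1, step=-5.
price: total becomes 27; next count becomes 5; next (((step + total) == abs(9)) || ((step + total) == (count * total))) evaluates to false; next total becomes -3; next final value 15
price_opt: total becomes 25; next count becomes 6; next ((total + base) <= min(count, step)) evaluates to false; next total becomes -30; next final value -24
15 and -24 differ, so these are not the same function on this domain.
verdict: not equivalent; witness: base=-1, step=-5


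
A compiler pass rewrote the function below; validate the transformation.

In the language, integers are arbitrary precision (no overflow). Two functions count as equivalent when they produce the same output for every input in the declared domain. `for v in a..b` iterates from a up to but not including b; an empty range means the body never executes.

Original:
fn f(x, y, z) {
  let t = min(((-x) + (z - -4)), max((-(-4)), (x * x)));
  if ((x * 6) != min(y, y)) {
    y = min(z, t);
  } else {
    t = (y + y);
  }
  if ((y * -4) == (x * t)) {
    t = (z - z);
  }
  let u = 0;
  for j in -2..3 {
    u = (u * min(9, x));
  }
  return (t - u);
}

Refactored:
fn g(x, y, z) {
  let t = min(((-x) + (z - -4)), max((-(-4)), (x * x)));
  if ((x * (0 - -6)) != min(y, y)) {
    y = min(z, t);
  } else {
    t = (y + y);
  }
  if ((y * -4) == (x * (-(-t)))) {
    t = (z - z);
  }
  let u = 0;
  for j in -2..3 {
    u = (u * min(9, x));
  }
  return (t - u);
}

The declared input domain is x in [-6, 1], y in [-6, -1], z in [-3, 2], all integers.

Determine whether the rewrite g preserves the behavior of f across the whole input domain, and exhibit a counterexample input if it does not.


The two versions differ — the changes include constant usage differs; also arithmetic usage differs.
Tracing x=-6, y=-5, z=0: f: t = 10; ((x * 6) != min(y, y)) -> true; y = 0; ((y * -4) == (x * t)) -> false; u = 0; [j=-2]; u = 0; [j=-1]; u = 0; [j=0]; u = 0; [j=1]; u = 0; [j=2]; u = 0; return 10 | g: t = 10; ((x * (0 - -6)) != min(y, y)) -> true; y = 0; ((y * -4) == (x * (-(-t)))) -> false; u = 0; [j=-2]; u = 0; [j=-1]; u = 0; [j=0]; u = 0; [j=1]; u = 0; [j=2]; u = 0; return 10 — matching result 10.
Across all 288 domain points the two functions coincide.
verdict: equivalent


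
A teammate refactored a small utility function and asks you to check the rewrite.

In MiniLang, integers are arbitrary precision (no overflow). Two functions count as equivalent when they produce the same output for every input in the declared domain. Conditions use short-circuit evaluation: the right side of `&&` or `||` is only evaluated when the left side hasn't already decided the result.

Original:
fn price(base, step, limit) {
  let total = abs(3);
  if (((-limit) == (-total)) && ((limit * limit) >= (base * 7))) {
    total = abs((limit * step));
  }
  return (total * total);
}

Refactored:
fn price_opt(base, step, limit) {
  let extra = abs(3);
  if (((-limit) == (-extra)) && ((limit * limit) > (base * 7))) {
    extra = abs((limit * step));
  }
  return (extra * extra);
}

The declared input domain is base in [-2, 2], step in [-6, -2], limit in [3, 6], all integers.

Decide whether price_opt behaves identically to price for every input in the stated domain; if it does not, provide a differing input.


Equivalent. Although `((limit * limit) >= (base * 7))` became `((limit * limit) > (base * 7))`, no input in the stated domain can expose it.
Checked all 100 inputs in the declared domain: the outputs agree on every one.
Tracing base=-1, step=-3, limit=6: price: total = 3; (((-limit) == (-total)) && ((limit * limit) >= (base * 7))) -> false; return 9 | price_opt: extra = 3; (((-limit) == (-extra)) && ((limit * limit) > (base * 7))) -> false; return 9 — matching result 9.
verdict: equivalent


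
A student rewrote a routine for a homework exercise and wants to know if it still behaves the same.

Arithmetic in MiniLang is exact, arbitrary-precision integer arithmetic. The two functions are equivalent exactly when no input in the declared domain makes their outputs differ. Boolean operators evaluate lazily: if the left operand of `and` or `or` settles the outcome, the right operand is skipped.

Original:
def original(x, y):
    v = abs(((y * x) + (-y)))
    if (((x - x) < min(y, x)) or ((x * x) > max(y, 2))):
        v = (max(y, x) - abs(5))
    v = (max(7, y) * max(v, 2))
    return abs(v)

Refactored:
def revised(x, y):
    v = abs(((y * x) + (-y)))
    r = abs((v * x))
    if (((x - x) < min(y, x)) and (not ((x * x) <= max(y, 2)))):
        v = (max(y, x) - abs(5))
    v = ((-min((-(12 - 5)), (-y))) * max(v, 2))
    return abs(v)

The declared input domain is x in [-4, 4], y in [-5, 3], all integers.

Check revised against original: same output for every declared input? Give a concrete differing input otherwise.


Evaluate both at x=-4, y=-5.
original: v=25, then (((x - x) < min(y, x)) or ((x * x) > max(y, 2))) is true, then v=-9, then v=14, then returns 14
revised: v=25, then r=100, then (((x - x) < min(y, x)) and (not ((x * x) <= max(y, 2)))) is false, then v=175, then returns 175
14 vs 175 — the two versions disagree here.
verdict: not equivalent; witness: x=-4, y=-5


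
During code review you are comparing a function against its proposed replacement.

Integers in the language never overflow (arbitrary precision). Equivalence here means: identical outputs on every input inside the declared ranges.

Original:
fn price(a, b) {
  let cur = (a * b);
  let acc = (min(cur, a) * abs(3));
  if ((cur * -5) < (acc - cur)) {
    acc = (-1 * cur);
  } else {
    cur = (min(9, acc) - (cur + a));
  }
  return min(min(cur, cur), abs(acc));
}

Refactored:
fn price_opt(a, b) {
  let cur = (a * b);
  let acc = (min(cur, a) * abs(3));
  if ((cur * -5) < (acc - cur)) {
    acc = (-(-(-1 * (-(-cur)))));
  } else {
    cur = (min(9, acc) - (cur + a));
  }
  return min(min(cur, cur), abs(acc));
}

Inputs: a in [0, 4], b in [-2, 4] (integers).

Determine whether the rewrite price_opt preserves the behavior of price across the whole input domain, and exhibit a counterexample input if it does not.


Comparing the listings, the differences include: same computation, different form.
Spot check at a=3, b=-2 — price: cur := -6 | acc := -18 | ((cur * -5) < (acc - cur)): false | cur := -15 | result -15. price_opt: cur := -6 | acc := -18 | ((cur * -5) < (acc - cur)): false | cur := -15 | result -15. Both give -15.
Sweeping the whole domain (35 inputs) finds no disagreement.
verdict: equivalent


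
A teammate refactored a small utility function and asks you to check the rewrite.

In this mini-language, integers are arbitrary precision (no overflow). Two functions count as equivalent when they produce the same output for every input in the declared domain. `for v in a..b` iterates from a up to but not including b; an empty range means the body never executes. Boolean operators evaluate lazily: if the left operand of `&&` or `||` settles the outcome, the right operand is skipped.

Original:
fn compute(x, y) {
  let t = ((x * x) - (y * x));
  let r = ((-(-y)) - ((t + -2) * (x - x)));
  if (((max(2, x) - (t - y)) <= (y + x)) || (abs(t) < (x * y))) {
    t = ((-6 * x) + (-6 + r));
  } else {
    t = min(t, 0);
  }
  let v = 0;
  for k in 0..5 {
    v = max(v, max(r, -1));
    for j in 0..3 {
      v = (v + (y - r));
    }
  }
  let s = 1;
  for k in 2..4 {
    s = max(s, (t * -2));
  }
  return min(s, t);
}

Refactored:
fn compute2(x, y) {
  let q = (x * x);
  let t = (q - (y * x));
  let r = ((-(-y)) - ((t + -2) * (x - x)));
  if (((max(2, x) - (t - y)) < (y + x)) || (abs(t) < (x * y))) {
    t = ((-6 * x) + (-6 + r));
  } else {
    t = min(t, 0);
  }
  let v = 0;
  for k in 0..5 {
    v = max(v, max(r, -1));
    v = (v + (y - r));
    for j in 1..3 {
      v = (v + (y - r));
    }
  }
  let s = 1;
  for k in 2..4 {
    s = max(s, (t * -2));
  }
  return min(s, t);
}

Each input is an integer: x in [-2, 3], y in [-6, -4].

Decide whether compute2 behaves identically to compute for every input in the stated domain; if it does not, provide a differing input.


Equivalent. The edit looks behavioral (`((max(2, x) - (t - y)) <= (y + x))` became `((max(2, x) - (t - y)) < (y + x))`), but over these ranges it never changes the outcome.
Checked all 18 inputs in the declared domain: the outputs agree on every one.
Tracing x=3, y=-5: compute: t = 24; r = -5; (((max(2, x) - (t - y)) <= (y + x)) || (abs(t) < (x * y))) -> true; t = -29; v = 0; [k=0]; v = 0; [j=0]; v = 0; [j=1]; v = 0; [j=2]; v = 0; [k=1]; v = 0; [j=0]; v = 0; [j=1]; v = 0; [j=2]; v = 0; [k=2]; v = 0; [j=0]; v = 0; [j=1]; v = 0; [j=2]; v = 0; [k=3]; v = 0; [j=0]; v = 0; [j=1]; v = 0; [j=2]; v = 0; [k=4]; v = 0; [j=0]; v = 0; [j=1]; v = 0; [j=2]; v = 0; s = 1; [k=2]; s = 58; [k=3]; s = 58; return -29 | compute2: q = 9; t = 24; r = -5; (((max(2, x) - (t - y)) < (y + x)) || (abs(t) < (x * y))) -> true; t = -29; v = 0; [k=0]; v = 0; v = 0; [j=1]; v = 0; [j=2]; v = 0; [k=1]; v = 0; v = 0; [j=1]; v = 0; [j=2]; v = 0; [k=2]; v = 0; v = 0; [j=1]; v = 0; [j=2]; v = 0; [k=3]; v = 0; v = 0; [j=1]; v = 0; [j=2]; v = 0; [k=4]; v = 0; v = 0; [j=1]; v = 0; [j=2]; v = 0; s = 1; [k=2]; s = 58; [k=3]; s = 58; return -29 — matching result -29.
verdict: equivalent
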